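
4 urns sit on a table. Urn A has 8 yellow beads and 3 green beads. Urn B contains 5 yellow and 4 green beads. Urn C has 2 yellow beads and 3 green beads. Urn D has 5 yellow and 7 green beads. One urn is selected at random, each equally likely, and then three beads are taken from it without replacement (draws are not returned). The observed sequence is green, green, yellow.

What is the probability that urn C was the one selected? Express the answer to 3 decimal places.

The likelihood of the observed sequence under each hypothesis: P(data | urn A) = (3/11)(2/10)(8/9) = 0.048485; P(data | urn B) = (4/9)(3/8)(5/7) = 0.11905; P(data | urn C) = (3/5)(2/4)(2/3) = 0.2; P(data | urn D) = (7/12)(6/11)(5/10) = 0.15909.
Multiplying each by its prior: 1/4 · 0.048485 = 0.012121, 1/4 · 0.11905 = 0.029762, 1/4 · 0.2 = 0.05, 1/4 · 0.15909 = 0.039773; summing to 0.13166.
Therefore the posterior P(urn C | data) = (0.05) / (0.13166) = 0.37978.

0.380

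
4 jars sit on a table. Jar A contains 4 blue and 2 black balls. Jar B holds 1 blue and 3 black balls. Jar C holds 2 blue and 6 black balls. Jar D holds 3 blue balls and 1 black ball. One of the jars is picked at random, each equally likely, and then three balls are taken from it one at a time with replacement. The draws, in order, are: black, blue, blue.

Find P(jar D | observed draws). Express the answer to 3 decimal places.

For each hypothesis, P(data | H) works out to: P(data | jar A) = (2/6)(4/6)(4/6) = 0.14815; P(data | jar B) = (3/4)(1/4)(1/4) = 0.046875; P(data | jar C) = (6/8)(2/8)(2/8) = 0.046875; P(data | jar D) = (1/4)(3/4)(3/4) = 0.14062.
Multiplying each by its prior: 1/4 · 0.14815 = 0.037037, 1/4 · 0.046875 = 0.011719, 1/4 · 0.046875 = 0.011719, 1/4 · 0.14062 = 0.035156; with total 0.095631.
So P(jar D | data) = (0.035156) / (0.095631) = 0.36762.

0.368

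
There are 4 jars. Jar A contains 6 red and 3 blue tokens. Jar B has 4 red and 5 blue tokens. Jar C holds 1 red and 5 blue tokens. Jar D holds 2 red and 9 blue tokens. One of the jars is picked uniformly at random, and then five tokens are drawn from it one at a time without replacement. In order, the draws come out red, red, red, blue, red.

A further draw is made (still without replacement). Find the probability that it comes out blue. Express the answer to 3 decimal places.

0.550

Under each hypothesis, the probability of the observed sequence is: P(data | jar A) = (6/9)(5/8)(4/7)(3/6)(3/5) = 1/14; P(data | jar B) = (4/9)(3/8)(2/7)(5/6)(1/5) = 1/126; P(data | jar C) = (1/6)(0/5) = 0; P(data | jar D) = (2/11)(1/10)(0/9) = 0.
Multiplying each by its prior: 1/4 · 1/14 = 1/56, 1/4 · 1/126 = 1/504, 1/4 · 0 = 0, 1/4 · 0 = 0; summing to 5/252.
The posterior is then P(jar A | data) = 9/10, P(jar B | data) = 1/10, P(jar C | data) = 0, P(jar D | data) = 0.
Averaging over the posterior, P(blue next | data) = (1/2)(9/10) + (1)(1/10) = 11/20.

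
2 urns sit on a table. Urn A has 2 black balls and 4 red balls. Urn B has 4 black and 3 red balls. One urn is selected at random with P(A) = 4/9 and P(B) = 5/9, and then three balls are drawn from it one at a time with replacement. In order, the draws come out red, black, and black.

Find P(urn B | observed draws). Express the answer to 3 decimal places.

The likelihood of the observed sequence under each hypothesis: P(data | urn A) = (4/6)(2/6)(2/6) = 0.074074; P(data | urn B) = (3/7)(4/7)(4/7) = 0.13994.
Weighting by the prior gives 4/9 · 0.074074 = 0.032922, 5/9 · 0.13994 = 0.077745; with total 0.11067.
Therefore the posterior P(urn B | data) = (0.077745) / (0.11067) = 0.70252.

0.703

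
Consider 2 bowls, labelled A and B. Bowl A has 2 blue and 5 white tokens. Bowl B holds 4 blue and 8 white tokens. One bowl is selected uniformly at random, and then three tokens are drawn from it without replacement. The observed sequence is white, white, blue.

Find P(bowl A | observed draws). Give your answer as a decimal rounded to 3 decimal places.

For each hypothesis, P(data | H) works out to: P(data | bowl A) = (5/7)(4/6)(2/5) = 0.19048; P(data | bowl B) = (8/12)(7/11)(4/10) = 0.1697.
The prior-weighted likelihoods are 1/2 · 0.19048 = 0.095238, 1/2 · 0.1697 = 0.084848; with total 0.18009.
Hence P(bowl A | data) = (0.095238) / (0.18009) = 0.52885.

0.529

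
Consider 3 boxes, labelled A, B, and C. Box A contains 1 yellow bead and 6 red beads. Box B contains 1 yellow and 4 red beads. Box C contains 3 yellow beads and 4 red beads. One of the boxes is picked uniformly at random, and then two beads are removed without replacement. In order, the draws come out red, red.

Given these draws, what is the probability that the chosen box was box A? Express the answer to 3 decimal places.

0.446

The likelihood of the observed sequence under each hypothesis: P(data | box A) = (6/7)(5/6) = 5/7; P(data | box B) = (4/5)(3/4) = 3/5; P(data | box C) = (4/7)(3/6) = 2/7.
Multiplying each by its prior: 1/3 · 5/7 = 5/21, 1/3 · 3/5 = 1/5, 1/3 · 2/7 = 2/21; summing to 8/15.
By Bayes' rule, P(box A | data) = (5/21) / (8/15) = 25/56.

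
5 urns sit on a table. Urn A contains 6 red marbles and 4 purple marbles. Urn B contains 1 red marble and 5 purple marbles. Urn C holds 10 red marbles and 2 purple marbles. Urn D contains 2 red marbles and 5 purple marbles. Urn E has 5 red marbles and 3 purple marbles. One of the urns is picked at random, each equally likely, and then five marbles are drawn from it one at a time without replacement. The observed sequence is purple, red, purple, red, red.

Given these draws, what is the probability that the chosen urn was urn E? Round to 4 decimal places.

0.4605

For each hypothesis, P(data | H) works out to: P(data | urn A) = (4/10)(6/9)(3/8)(5/7)(4/6) = 0.047619; P(data | urn B) = (5/6)(1/5)(4/4)(0/3) = 0; P(data | urn C) = (2/12)(10/11)(1/10)(9/9)(8/8) = 0.015152; P(data | urn D) = (5/7)(2/6)(4/5)(1/4)(0/3) = 0; P(data | urn E) = (3/8)(5/7)(2/6)(4/5)(3/4) = 0.053571.
Weighting by the prior gives 1/5 · 0.047619 = 0.0095238, 1/5 · 0 = 0, 1/5 · 0.015152 = 0.0030303, 1/5 · 0 = 0, 1/5 · 0.053571 = 0.010714; these sum to 0.023268.
Therefore the posterior P(urn E | data) = (0.010714) / (0.023268) = 0.46047.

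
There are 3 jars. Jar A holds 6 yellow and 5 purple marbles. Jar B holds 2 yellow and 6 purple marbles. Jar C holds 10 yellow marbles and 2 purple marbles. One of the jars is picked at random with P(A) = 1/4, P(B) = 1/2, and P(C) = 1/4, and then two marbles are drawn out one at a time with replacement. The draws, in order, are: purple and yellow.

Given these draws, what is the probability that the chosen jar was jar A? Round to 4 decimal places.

0.3254

Compute the likelihood of the observed sequence for each case: P(data | jar A) = (5/11)(6/11) = 0.24793; P(data | jar B) = (6/8)(2/8) = 0.1875; P(data | jar C) = (2/12)(10/12) = 0.13889.
Multiplying each by its prior: 1/4 · 0.24793 = 0.061983, 1/2 · 0.1875 = 0.09375, 1/4 · 0.13889 = 0.034722; with total 0.19046.
Hence P(jar A | data) = (0.061983) / (0.19046) = 0.32545.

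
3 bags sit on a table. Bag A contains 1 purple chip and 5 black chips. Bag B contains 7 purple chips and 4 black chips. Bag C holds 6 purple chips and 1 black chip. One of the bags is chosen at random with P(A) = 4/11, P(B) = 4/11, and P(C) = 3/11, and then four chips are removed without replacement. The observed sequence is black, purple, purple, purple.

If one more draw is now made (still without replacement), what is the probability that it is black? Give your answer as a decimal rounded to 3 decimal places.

The likelihood of the observed sequence under each hypothesis: P(data | bag A) = (5/6)(1/5)(0/4) = 0; P(data | bag B) = (4/11)(7/10)(6/9)(5/8) = 0.10606; P(data | bag C) = (1/7)(6/6)(5/5)(4/4) = 0.14286.
Multiplying each by its prior: 4/11 · 0 = 0, 4/11 · 0.10606 = 0.038567, 3/11 · 0.14286 = 0.038961; these sum to 0.077529.
Normalising, the posterior is P(bag A | data) = 0, P(bag B | data) = 0.49746, P(bag C | data) = 0.50254.
Averaging over the posterior, P(black next | data) = (3/7)(0.49746) + (0)(0.50254) = 0.2132.

0.213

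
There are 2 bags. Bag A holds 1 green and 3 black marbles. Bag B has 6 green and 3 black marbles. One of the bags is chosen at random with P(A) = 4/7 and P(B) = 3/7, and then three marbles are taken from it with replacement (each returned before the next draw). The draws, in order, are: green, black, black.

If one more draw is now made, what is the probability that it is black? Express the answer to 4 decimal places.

0.6320

For each hypothesis, P(data | H) works out to: P(data | bag A) = (1/4)(3/4)(3/4) = 0.14062; P(data | bag B) = (6/9)(3/9)(3/9) = 0.074074.
Multiplying each by its prior: 4/7 · 0.14062 = 0.080357, 3/7 · 0.074074 = 0.031746; with total 0.1121.
Normalising, the posterior is P(bag A | data) = 0.71681, P(bag B | data) = 0.28319.
The predictive probability is P(black next | data) = (3/4)(0.71681) + (1/3)(0.28319) = 0.63201.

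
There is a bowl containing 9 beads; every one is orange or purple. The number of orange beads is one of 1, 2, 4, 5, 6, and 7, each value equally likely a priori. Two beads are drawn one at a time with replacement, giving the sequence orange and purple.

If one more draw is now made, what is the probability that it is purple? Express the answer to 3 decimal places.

0.501

For each hypothesis, P(data | H) works out to: P(data | r = 1) = (1/9)(8/9) = 8/81; P(data | r = 2) = (2/9)(7/9) = 14/81; P(data | r = 4) = (4/9)(5/9) = 20/81; P(data | r = 5) = (5/9)(4/9) = 20/81; P(data | r = 6) = (6/9)(3/9) = 2/9; P(data | r = 7) = (7/9)(2/9) = 14/81.
Weighting by the prior gives 1/6 · 8/81 = 4/243, 1/6 · 14/81 = 7/243, 1/6 · 20/81 = 10/243, 1/6 · 20/81 = 10/243, 1/6 · 2/9 = 1/27, 1/6 · 14/81 = 7/243; with total 47/243.
The posterior is then P(r = 1 | data) = 4/47, P(r = 2 | data) = 7/47, P(r = 4 | data) = 10/47, P(r = 5 | data) = 10/47, P(r = 6 | data) = 9/47, P(r = 7 | data) = 7/47.
The predictive probability is P(purple next | data) = (8/9)(4/47) + (7/9)(7/47) + (5/9)(10/47) + (4/9)(10/47) + (1/3)(9/47) + (2/9)(7/47) = 212/423.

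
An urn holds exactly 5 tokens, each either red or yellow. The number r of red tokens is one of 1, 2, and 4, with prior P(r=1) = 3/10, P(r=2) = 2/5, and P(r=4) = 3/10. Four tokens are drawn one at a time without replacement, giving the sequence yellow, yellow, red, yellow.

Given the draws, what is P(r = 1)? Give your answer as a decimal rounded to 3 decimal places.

Under each hypothesis, the probability of the observed sequence is: P(data | r = 1) = (4/5)(3/4)(1/3)(2/2) = 1/5; P(data | r = 2) = (3/5)(2/4)(2/3)(1/2) = 1/10; P(data | r = 4) = (1/5)(0/4) = 0.
Weighting by the prior gives 3/10 · 1/5 = 3/50, 2/5 · 1/10 = 1/25, 3/10 · 0 = 0; these sum to 1/10.
So P(r = 1 | data) = (3/50) / (1/10) = 3/5.

0.600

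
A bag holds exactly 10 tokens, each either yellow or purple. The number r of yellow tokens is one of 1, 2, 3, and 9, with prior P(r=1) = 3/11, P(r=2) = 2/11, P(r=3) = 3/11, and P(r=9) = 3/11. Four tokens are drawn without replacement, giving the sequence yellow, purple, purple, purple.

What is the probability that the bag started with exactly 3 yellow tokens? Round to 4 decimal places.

Compute the likelihood of the observed sequence for each case: P(data | r = 1) = (1/10)(9/9)(8/8)(7/7) = 0.1; P(data | r = 2) = (2/10)(8/9)(7/8)(6/7) = 0.13333; P(data | r = 3) = (3/10)(7/9)(6/8)(5/7) = 0.125; P(data | r = 9) = (9/10)(1/9)(0/8) = 0.
The prior-weighted likelihoods are 3/11 · 0.1 = 0.027273, 2/11 · 0.13333 = 0.024242, 3/11 · 0.125 = 0.034091, 3/11 · 0 = 0; with total 0.085606.
By Bayes' rule, P(r = 3 | data) = (0.034091) / (0.085606) = 0.39823.

0.3982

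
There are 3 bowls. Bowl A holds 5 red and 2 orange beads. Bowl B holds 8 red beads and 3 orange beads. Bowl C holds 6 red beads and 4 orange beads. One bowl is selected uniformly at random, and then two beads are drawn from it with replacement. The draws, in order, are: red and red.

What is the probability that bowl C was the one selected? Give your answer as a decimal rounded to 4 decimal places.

The likelihood of the observed sequence under each hypothesis: P(data | bowl A) = (5/7)(5/7) = 0.5102; P(data | bowl B) = (8/11)(8/11) = 0.52893; P(data | bowl C) = (6/10)(6/10) = 0.36.
The prior-weighted likelihoods are 1/3 · 0.5102 = 0.17007, 1/3 · 0.52893 = 0.17631, 1/3 · 0.36 = 0.12; summing to 0.46638.
So P(bowl C | data) = (0.12) / (0.46638) = 0.2573.

0.2573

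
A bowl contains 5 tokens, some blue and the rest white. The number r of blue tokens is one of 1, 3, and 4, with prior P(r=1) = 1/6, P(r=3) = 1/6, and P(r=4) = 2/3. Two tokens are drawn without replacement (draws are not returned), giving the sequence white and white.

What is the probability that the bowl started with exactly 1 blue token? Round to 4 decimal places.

0.8571

Under each hypothesis, the probability of the observed sequence is: P(data | r = 1) = (4/5)(3/4) = 3/5; P(data | r = 3) = (2/5)(1/4) = 1/10; P(data | r = 4) = (1/5)(0/4) = 0.
Multiplying each by its prior: 1/6 · 3/5 = 1/10, 1/6 · 1/10 = 1/60, 2/3 · 0 = 0; with total 7/60.
Therefore the posterior P(r = 1 | data) = (1/10) / (7/60) = 6/7.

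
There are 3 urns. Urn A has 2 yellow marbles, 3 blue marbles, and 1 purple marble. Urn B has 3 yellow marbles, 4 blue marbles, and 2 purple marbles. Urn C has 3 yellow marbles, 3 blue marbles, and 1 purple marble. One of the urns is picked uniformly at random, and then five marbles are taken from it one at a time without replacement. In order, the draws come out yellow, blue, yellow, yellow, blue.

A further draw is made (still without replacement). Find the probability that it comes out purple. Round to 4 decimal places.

For each hypothesis, P(data | H) works out to: P(data | urn A) = (2/6)(3/5)(1/4)(0/3) = 0; P(data | urn B) = (3/9)(4/8)(2/7)(1/6)(3/5) = 1/210; P(data | urn C) = (3/7)(3/6)(2/5)(1/4)(2/3) = 1/70.
Multiplying each by its prior: 1/3 · 0 = 0, 1/3 · 1/210 = 1/630, 1/3 · 1/70 = 1/210; these sum to 2/315.
Dividing through by the total gives posterior P(urn A | data) = 0, P(urn B | data) = 1/4, P(urn C | data) = 3/4.
Averaging over the posterior, P(purple next | data) = (1/2)(1/4) + (1/2)(3/4) = 1/2.

0.5000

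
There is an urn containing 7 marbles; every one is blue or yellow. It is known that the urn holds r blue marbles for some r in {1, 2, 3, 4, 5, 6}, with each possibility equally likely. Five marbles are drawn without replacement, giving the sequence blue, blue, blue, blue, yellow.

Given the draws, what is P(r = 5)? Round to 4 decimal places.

0.3571

For each hypothesis, P(data | H) works out to: P(data | r = 1) = (1/7)(0/6) = 0; P(data | r = 2) = (2/7)(1/6)(0/5) = 0; P(data | r = 3) = (3/7)(2/6)(1/5)(0/4) = 0; P(data | r = 4) = (4/7)(3/6)(2/5)(1/4)(3/3) = 1/35; P(data | r = 5) = (5/7)(4/6)(3/5)(2/4)(2/3) = 2/21; P(data | r = 6) = (6/7)(5/6)(4/5)(3/4)(1/3) = 1/7.
Weighting by the prior gives 1/6 · 0 = 0, 1/6 · 0 = 0, 1/6 · 0 = 0, 1/6 · 1/35 = 1/210, 1/6 · 2/21 = 1/63, 1/6 · 1/7 = 1/42; these sum to 2/45.
Hence P(r = 5 | data) = (1/63) / (2/45) = 5/14.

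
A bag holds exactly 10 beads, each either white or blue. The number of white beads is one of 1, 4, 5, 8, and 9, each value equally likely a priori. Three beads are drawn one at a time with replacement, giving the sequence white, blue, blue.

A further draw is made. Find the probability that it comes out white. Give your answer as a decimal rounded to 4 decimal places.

0.4141

Compute the likelihood of the observed sequence for each case: P(data | r = 1) = (1/10)(9/10)(9/10) = 0.081; P(data | r = 4) = (4/10)(6/10)(6/10) = 0.144; P(data | r = 5) = (5/10)(5/10)(5/10) = 0.125; P(data | r = 8) = (8/10)(2/10)(2/10) = 0.032; P(data | r = 9) = (9/10)(1/10)(1/10) = 0.009.
The prior-weighted likelihoods are 1/5 · 0.081 = 0.0162, 1/5 · 0.144 = 0.0288, 1/5 · 0.125 = 0.025, 1/5 · 0.032 = 0.0064, 1/5 · 0.009 = 0.0018; summing to 0.0782.
Normalising, the posterior is P(r = 1 | data) = 0.20716, P(r = 4 | data) = 0.36829, P(r = 5 | data) = 0.31969, P(r = 8 | data) = 0.081841, P(r = 9 | data) = 0.023018.
The predictive probability is P(white next | data) = (1/10)(0.20716) + (2/5)(0.36829) + (1/2)(0.31969) + (4/5)(0.081841) + (9/10)(0.023018) = 0.41407.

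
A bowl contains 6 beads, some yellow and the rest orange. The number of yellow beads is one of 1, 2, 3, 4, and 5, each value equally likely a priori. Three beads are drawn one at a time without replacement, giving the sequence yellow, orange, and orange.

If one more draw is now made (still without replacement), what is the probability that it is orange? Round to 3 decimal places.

Under each hypothesis, the probability of the observed sequence is: P(data | r = 1) = (1/6)(5/5)(4/4) = 1/6; P(data | r = 2) = (2/6)(4/5)(3/4) = 1/5; P(data | r = 3) = (3/6)(3/5)(2/4) = 3/20; P(data | r = 4) = (4/6)(2/5)(1/4) = 1/15; P(data | r = 5) = (5/6)(1/5)(0/4) = 0.
The prior-weighted likelihoods are 1/5 · 1/6 = 1/30, 1/5 · 1/5 = 1/25, 1/5 · 3/20 = 3/100, 1/5 · 1/15 = 1/75, 1/5 · 0 = 0; these sum to 7/60.
Normalising, the posterior is P(r = 1 | data) = 2/7, P(r = 2 | data) = 12/35, P(r = 3 | data) = 9/35, P(r = 4 | data) = 4/35, P(r = 5 | data) = 0.
The predictive probability is P(orange next | data) = (1)(2/7) + (2/3)(12/35) + (1/3)(9/35) + (0)(4/35) = 3/5.

0.600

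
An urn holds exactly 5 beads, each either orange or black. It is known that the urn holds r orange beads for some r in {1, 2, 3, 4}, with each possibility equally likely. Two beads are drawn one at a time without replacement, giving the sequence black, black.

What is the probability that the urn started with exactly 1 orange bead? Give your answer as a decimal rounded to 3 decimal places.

0.600

Compute the likelihood of the observed sequence for each case: P(data | r = 1) = (4/5)(3/4) = 3/5; P(data | r = 2) = (3/5)(2/4) = 3/10; P(data | r = 3) = (2/5)(1/4) = 1/10; P(data | r = 4) = (1/5)(0/4) = 0.
The prior-weighted likelihoods are 1/4 · 3/5 = 3/20, 1/4 · 3/10 = 3/40, 1/4 · 1/10 = 1/40, 1/4 · 0 = 0; with total 1/4.
Therefore the posterior P(r = 1 | data) = (3/20) / (1/4) = 3/5.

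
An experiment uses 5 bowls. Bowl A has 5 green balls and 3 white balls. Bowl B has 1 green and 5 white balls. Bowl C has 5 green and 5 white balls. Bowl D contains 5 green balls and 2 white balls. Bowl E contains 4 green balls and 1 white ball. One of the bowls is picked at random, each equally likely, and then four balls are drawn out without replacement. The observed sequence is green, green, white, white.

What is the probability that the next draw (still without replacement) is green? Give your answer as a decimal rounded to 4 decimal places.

The likelihood of the observed sequence under each hypothesis: P(data | bowl A) = (5/8)(4/7)(3/6)(2/5) = 1/14; P(data | bowl B) = (1/6)(0/5) = 0; P(data | bowl C) = (5/10)(4/9)(5/8)(4/7) = 5/63; P(data | bowl D) = (5/7)(4/6)(2/5)(1/4) = 1/21; P(data | bowl E) = (4/5)(3/4)(1/3)(0/2) = 0.
Multiplying each by its prior: 1/5 · 1/14 = 1/70, 1/5 · 0 = 0, 1/5 · 5/63 = 1/63, 1/5 · 1/21 = 1/105, 1/5 · 0 = 0; with total 5/126.
Dividing through by the total gives posterior P(bowl A | data) = 9/25, P(bowl B | data) = 0, P(bowl C | data) = 2/5, P(bowl D | data) = 6/25, P(bowl E | data) = 0.
The predictive probability is P(green next | data) = (3/4)(9/25) + (1/2)(2/5) + (1)(6/25) = 71/100.

0.7100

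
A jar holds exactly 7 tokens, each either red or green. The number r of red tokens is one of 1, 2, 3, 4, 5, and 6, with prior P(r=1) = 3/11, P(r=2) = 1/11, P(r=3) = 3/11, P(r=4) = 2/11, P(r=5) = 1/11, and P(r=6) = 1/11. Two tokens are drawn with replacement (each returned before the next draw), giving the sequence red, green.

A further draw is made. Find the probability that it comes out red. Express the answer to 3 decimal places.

0.451

The likelihood of the observed sequence under each hypothesis: P(data | r = 1) = (1/7)(6/7) = 6/49; P(data | r = 2) = (2/7)(5/7) = 10/49; P(data | r = 3) = (3/7)(4/7) = 12/49; P(data | r = 4) = (4/7)(3/7) = 12/49; P(data | r = 5) = (5/7)(2/7) = 10/49; P(data | r = 6) = (6/7)(1/7) = 6/49.
The prior-weighted likelihoods are 3/11 · 6/49 = 18/539, 1/11 · 10/49 = 10/539, 3/11 · 12/49 = 36/539, 2/11 · 12/49 = 24/539, 1/11 · 10/49 = 10/539, 1/11 · 6/49 = 6/539; summing to 104/539.
The posterior is then P(r = 1 | data) = 9/52, P(r = 2 | data) = 5/52, P(r = 3 | data) = 9/26, P(r = 4 | data) = 3/13, P(r = 5 | data) = 5/52, P(r = 6 | data) = 3/52.
The predictive probability is P(red next | data) = (1/7)(9/52) + (2/7)(5/52) + (3/7)(9/26) + (4/7)(3/13) + (5/7)(5/52) + (6/7)(3/52) = 41/91.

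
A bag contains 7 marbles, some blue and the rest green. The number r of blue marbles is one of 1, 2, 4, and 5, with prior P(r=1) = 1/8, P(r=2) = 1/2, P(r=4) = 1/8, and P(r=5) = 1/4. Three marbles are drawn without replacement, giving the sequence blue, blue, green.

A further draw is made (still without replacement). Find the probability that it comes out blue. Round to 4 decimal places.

Compute the likelihood of the observed sequence for each case: P(data | r = 1) = (1/7)(0/6) = 0; P(data | r = 2) = (2/7)(1/6)(5/5) = 1/21; P(data | r = 4) = (4/7)(3/6)(3/5) = 6/35; P(data | r = 5) = (5/7)(4/6)(2/5) = 4/21.
The prior-weighted likelihoods are 1/8 · 0 = 0, 1/2 · 1/21 = 1/42, 1/8 · 6/35 = 3/140, 1/4 · 4/21 = 1/21; summing to 13/140.
The posterior is then P(r = 1 | data) = 0, P(r = 2 | data) = 10/39, P(r = 4 | data) = 3/13, P(r = 5 | data) = 20/39.
Averaging over the posterior, P(blue next | data) = (0)(10/39) + (1/2)(3/13) + (3/4)(20/39) = 1/2.

0.5000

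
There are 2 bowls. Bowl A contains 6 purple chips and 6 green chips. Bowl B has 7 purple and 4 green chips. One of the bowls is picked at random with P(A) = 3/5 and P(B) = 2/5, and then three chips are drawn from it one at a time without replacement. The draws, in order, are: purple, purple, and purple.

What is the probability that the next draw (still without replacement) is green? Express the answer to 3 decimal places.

Under each hypothesis, the probability of the observed sequence is: P(data | bowl A) = (6/12)(5/11)(4/10) = 1/11; P(data | bowl B) = (7/11)(6/10)(5/9) = 7/33.
Multiplying each by its prior: 3/5 · 1/11 = 3/55, 2/5 · 7/33 = 14/165; summing to 23/165.
Dividing through by the total gives posterior P(bowl A | data) = 9/23, P(bowl B | data) = 14/23.
So P(green next | data) = Σ P(green next | H) P(H | data) = (2/3)(9/23) + (1/2)(14/23) = 13/23.

0.565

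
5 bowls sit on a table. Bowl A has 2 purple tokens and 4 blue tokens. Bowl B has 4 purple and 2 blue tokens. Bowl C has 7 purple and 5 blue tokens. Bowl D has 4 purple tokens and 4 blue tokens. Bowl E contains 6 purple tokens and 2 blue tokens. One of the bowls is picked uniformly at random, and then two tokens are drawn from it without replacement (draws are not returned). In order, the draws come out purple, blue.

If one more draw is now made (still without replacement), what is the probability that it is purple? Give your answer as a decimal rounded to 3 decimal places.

Compute the likelihood of the observed sequence for each case: P(data | bowl A) = (2/6)(4/5) = 0.26667; P(data | bowl B) = (4/6)(2/5) = 0.26667; P(data | bowl C) = (7/12)(5/11) = 0.26515; P(data | bowl D) = (4/8)(4/7) = 0.28571; P(data | bowl E) = (6/8)(2/7) = 0.21429.
Multiplying each by its prior: 1/5 · 0.26667 = 0.053333, 1/5 · 0.26667 = 0.053333, 1/5 · 0.26515 = 0.05303, 1/5 · 0.28571 = 0.057143, 1/5 · 0.21429 = 0.042857; with total 0.2597.
Dividing through by the total gives posterior P(bowl A | data) = 0.20537, P(bowl B | data) = 0.20537, P(bowl C | data) = 0.2042, P(bowl D | data) = 0.22004, P(bowl E | data) = 0.16503.
Averaging over the posterior, P(purple next | data) = (1/4)(0.20537) + (3/4)(0.20537) + (3/5)(0.2042) + (1/2)(0.22004) + (5/6)(0.16503) = 0.57543.

0.575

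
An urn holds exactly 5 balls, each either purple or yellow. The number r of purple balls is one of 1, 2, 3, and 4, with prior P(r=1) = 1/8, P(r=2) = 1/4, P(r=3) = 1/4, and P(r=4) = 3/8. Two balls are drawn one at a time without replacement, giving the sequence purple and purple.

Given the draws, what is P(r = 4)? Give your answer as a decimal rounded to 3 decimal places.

Under each hypothesis, the probability of the observed sequence is: P(data | r = 1) = (1/5)(0/4) = 0; P(data | r = 2) = (2/5)(1/4) = 1/10; P(data | r = 3) = (3/5)(2/4) = 3/10; P(data | r = 4) = (4/5)(3/4) = 3/5.
Multiplying each by its prior: 1/8 · 0 = 0, 1/4 · 1/10 = 1/40, 1/4 · 3/10 = 3/40, 3/8 · 3/5 = 9/40; summing to 13/40.
So P(r = 4 | data) = (9/40) / (13/40) = 9/13.

0.692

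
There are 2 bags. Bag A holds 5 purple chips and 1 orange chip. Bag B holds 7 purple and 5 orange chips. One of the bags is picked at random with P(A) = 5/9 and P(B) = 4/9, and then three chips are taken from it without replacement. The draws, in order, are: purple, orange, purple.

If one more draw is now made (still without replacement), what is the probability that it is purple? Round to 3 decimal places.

0.808

Under each hypothesis, the probability of the observed sequence is: P(data | bag A) = (5/6)(1/5)(4/4) = 1/6; P(data | bag B) = (7/12)(5/11)(6/10) = 7/44.
The prior-weighted likelihoods are 5/9 · 1/6 = 5/54, 4/9 · 7/44 = 7/99; summing to 97/594.
The posterior is then P(bag A | data) = 55/97, P(bag B | data) = 42/97.
The predictive probability is P(purple next | data) = (1)(55/97) + (5/9)(42/97) = 235/291.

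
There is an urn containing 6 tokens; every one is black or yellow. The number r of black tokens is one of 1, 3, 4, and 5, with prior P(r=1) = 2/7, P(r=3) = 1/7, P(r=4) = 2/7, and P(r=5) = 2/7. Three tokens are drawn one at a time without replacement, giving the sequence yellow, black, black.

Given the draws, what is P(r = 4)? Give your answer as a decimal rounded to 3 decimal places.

0.453

The likelihood of the observed sequence under each hypothesis: P(data | r = 1) = (5/6)(1/5)(0/4) = 0; P(data | r = 3) = (3/6)(3/5)(2/4) = 3/20; P(data | r = 4) = (2/6)(4/5)(3/4) = 1/5; P(data | r = 5) = (1/6)(5/5)(4/4) = 1/6.
Multiplying each by its prior: 2/7 · 0 = 0, 1/7 · 3/20 = 3/140, 2/7 · 1/5 = 2/35, 2/7 · 1/6 = 1/21; summing to 53/420.
By Bayes' rule, P(r = 4 | data) = (2/35) / (53/420) = 24/53.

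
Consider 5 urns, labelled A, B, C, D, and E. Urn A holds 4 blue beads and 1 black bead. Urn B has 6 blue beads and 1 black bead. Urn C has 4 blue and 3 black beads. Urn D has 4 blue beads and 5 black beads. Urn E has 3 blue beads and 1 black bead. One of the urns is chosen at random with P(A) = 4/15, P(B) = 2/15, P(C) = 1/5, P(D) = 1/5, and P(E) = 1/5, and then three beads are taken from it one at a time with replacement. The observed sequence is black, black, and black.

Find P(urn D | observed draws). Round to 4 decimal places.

Under each hypothesis, the probability of the observed sequence is: P(data | urn A) = (1/5)(1/5)(1/5) = 0.008; P(data | urn B) = (1/7)(1/7)(1/7) = 0.0029155; P(data | urn C) = (3/7)(3/7)(3/7) = 0.078717; P(data | urn D) = (5/9)(5/9)(5/9) = 0.17147; P(data | urn E) = (1/4)(1/4)(1/4) = 0.015625.
The prior-weighted likelihoods are 4/15 · 0.008 = 0.0021333, 2/15 · 0.0029155 = 0.00038873, 1/5 · 0.078717 = 0.015743, 1/5 · 0.17147 = 0.034294, 1/5 · 0.015625 = 0.003125; summing to 0.055684.
Therefore the posterior P(urn D | data) = (0.034294) / (0.055684) = 0.61586.

0.6159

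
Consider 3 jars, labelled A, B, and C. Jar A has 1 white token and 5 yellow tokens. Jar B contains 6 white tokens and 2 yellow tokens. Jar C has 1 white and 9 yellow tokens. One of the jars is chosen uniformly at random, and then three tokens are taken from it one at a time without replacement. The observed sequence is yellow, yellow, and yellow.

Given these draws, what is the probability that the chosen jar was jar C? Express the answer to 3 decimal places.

For each hypothesis, P(data | H) works out to: P(data | jar A) = (5/6)(4/5)(3/4) = 1/2; P(data | jar B) = (2/8)(1/7)(0/6) = 0; P(data | jar C) = (9/10)(8/9)(7/8) = 7/10.
Multiplying each by its prior: 1/3 · 1/2 = 1/6, 1/3 · 0 = 0, 1/3 · 7/10 = 7/30; with total 2/5.
So P(jar C | data) = (7/30) / (2/5) = 7/12.

0.583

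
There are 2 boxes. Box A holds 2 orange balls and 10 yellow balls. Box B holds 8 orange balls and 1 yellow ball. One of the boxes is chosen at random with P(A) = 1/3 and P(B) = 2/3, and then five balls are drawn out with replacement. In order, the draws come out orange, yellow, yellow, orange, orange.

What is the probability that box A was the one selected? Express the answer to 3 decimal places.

Compute the likelihood of the observed sequence for each case: P(data | box A) = (2/12)(10/12)(10/12)(2/12)(2/12) = 0.003215; P(data | box B) = (8/9)(1/9)(1/9)(8/9)(8/9) = 0.0086708.
Weighting by the prior gives 1/3 · 0.003215 = 0.0010717, 2/3 · 0.0086708 = 0.0057805; summing to 0.0068522.
By Bayes' rule, P(box A | data) = (0.0010717) / (0.0068522) = 0.1564.

0.156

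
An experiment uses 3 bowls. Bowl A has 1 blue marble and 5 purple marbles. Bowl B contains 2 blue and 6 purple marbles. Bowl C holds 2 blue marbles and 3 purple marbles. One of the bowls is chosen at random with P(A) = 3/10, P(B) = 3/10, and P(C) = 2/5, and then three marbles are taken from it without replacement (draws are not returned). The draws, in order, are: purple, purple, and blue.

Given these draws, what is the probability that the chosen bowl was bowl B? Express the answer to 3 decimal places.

The likelihood of the observed sequence under each hypothesis: P(data | bowl A) = (5/6)(4/5)(1/4) = 0.16667; P(data | bowl B) = (6/8)(5/7)(2/6) = 0.17857; P(data | bowl C) = (3/5)(2/4)(2/3) = 0.2.
Weighting by the prior gives 3/10 · 0.16667 = 0.05, 3/10 · 0.17857 = 0.053571, 2/5 · 0.2 = 0.08; these sum to 0.18357.
Therefore the posterior P(bowl B | data) = (0.053571) / (0.18357) = 0.29183.

0.292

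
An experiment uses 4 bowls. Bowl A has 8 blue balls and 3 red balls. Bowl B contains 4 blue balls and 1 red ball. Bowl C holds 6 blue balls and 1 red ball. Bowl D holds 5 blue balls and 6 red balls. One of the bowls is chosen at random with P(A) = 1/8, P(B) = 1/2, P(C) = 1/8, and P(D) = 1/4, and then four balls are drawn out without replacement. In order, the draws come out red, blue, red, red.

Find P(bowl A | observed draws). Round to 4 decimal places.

For each hypothesis, P(data | H) works out to: P(data | bowl A) = (3/11)(8/10)(2/9)(1/8) = 0.0060606; P(data | bowl B) = (1/5)(4/4)(0/3) = 0; P(data | bowl C) = (1/7)(6/6)(0/5) = 0; P(data | bowl D) = (6/11)(5/10)(5/9)(4/8) = 0.075758.
The prior-weighted likelihoods are 1/8 · 0.0060606 = 0.00075758, 1/2 · 0 = 0, 1/8 · 0 = 0, 1/4 · 0.075758 = 0.018939; summing to 0.019697.
So P(bowl A | data) = (0.00075758) / (0.019697) = 0.038462.

0.0385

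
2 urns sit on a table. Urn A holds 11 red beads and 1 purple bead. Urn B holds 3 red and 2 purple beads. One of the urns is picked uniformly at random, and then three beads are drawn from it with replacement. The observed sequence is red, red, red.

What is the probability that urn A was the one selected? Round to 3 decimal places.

0.781

Compute the likelihood of the observed sequence for each case: P(data | urn A) = (11/12)(11/12)(11/12) = 0.77025; P(data | urn B) = (3/5)(3/5)(3/5) = 0.216.
Multiplying each by its prior: 1/2 · 0.77025 = 0.38513, 1/2 · 0.216 = 0.108; summing to 0.49313.
So P(urn A | data) = (0.38513) / (0.49313) = 0.78099.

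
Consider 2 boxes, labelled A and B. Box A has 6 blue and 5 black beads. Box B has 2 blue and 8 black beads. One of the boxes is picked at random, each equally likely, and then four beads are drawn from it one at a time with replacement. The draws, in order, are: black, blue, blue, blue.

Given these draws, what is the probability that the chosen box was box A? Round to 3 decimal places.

0.920

Under each hypothesis, the probability of the observed sequence is: P(data | box A) = (5/11)(6/11)(6/11)(6/11) = 0.073765; P(data | box B) = (8/10)(2/10)(2/10)(2/10) = 0.0064.
The prior-weighted likelihoods are 1/2 · 0.073765 = 0.036883, 1/2 · 0.0064 = 0.0032; these sum to 0.040083.
Hence P(box A | data) = (0.036883) / (0.040083) = 0.92017.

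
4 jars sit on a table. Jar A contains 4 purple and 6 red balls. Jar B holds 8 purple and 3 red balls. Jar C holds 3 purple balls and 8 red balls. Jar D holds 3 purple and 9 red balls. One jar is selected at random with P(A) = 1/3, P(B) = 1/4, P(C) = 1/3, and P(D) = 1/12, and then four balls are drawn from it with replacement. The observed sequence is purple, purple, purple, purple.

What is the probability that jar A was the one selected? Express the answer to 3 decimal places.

0.106

For each hypothesis, P(data | H) works out to: P(data | jar A) = (4/10)(4/10)(4/10)(4/10) = 0.0256; P(data | jar B) = (8/11)(8/11)(8/11)(8/11) = 0.27976; P(data | jar C) = (3/11)(3/11)(3/11)(3/11) = 0.0055324; P(data | jar D) = (3/12)(3/12)(3/12)(3/12) = 0.0039062.
The prior-weighted likelihoods are 1/3 · 0.0256 = 0.0085333, 1/4 · 0.27976 = 0.069941, 1/3 · 0.0055324 = 0.0018441, 1/12 · 0.0039062 = 0.00032552; summing to 0.080644.
Therefore the posterior P(jar A | data) = (0.0085333) / (0.080644) = 0.10582.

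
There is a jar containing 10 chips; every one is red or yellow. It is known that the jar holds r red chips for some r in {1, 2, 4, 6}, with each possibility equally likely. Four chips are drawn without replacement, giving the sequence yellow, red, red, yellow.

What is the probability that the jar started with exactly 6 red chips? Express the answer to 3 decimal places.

0.433

Compute the likelihood of the observed sequence for each case: P(data | r = 1) = (9/10)(1/9)(0/8) = 0; P(data | r = 2) = (8/10)(2/9)(1/8)(7/7) = 1/45; P(data | r = 4) = (6/10)(4/9)(3/8)(5/7) = 1/14; P(data | r = 6) = (4/10)(6/9)(5/8)(3/7) = 1/14.
Weighting by the prior gives 1/4 · 0 = 0, 1/4 · 1/45 = 1/180, 1/4 · 1/14 = 1/56, 1/4 · 1/14 = 1/56; summing to 13/315.
Hence P(r = 6 | data) = (1/56) / (13/315) = 45/104.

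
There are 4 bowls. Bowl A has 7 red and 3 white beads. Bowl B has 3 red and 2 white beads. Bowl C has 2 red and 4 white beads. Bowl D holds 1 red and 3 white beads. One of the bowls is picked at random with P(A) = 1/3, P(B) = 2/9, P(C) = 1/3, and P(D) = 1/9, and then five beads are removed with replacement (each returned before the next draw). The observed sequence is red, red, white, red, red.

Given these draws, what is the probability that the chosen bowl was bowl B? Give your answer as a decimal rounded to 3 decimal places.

0.298

For each hypothesis, P(data | H) works out to: P(data | bowl A) = (7/10)(7/10)(3/10)(7/10)(7/10) = 0.07203; P(data | bowl B) = (3/5)(3/5)(2/5)(3/5)(3/5) = 0.05184; P(data | bowl C) = (2/6)(2/6)(4/6)(2/6)(2/6) = 0.0082305; P(data | bowl D) = (1/4)(1/4)(3/4)(1/4)(1/4) = 0.0029297.
Weighting by the prior gives 1/3 · 0.07203 = 0.02401, 2/9 · 0.05184 = 0.01152, 1/3 · 0.0082305 = 0.0027435, 1/9 · 0.0029297 = 0.00032552; summing to 0.038599.
By Bayes' rule, P(bowl B | data) = (0.01152) / (0.038599) = 0.29845.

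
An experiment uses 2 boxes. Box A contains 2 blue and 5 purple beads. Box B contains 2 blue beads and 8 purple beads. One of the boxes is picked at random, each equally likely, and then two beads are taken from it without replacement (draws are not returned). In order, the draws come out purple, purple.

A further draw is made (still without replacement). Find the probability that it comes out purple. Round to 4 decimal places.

Compute the likelihood of the observed sequence for each case: P(data | box A) = (5/7)(4/6) = 10/21; P(data | box B) = (8/10)(7/9) = 28/45.
Multiplying each by its prior: 1/2 · 10/21 = 5/21, 1/2 · 28/45 = 14/45; these sum to 173/315.
The posterior is then P(box A | data) = 75/173, P(box B | data) = 98/173.
The predictive probability is P(purple next | data) = (3/5)(75/173) + (3/4)(98/173) = 237/346.

0.6850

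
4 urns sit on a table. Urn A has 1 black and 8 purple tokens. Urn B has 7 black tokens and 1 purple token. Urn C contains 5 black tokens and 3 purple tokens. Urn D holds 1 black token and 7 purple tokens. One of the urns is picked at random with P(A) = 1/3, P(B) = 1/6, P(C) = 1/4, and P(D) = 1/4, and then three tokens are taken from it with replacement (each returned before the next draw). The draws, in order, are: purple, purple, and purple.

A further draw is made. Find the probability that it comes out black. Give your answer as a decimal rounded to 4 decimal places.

For each hypothesis, P(data | H) works out to: P(data | urn A) = (8/9)(8/9)(8/9) = 0.70233; P(data | urn B) = (1/8)(1/8)(1/8) = 0.0019531; P(data | urn C) = (3/8)(3/8)(3/8) = 0.052734; P(data | urn D) = (7/8)(7/8)(7/8) = 0.66992.
Weighting by the prior gives 1/3 · 0.70233 = 0.23411, 1/6 · 0.0019531 = 0.00032552, 1/4 · 0.052734 = 0.013184, 1/4 · 0.66992 = 0.16748; with total 0.4151.
Dividing through by the total gives posterior P(urn A | data) = 0.56399, P(urn B | data) = 0.0007842, P(urn C | data) = 0.03176, P(urn D | data) = 0.40347.
So P(black next | data) = Σ P(black next | H) P(H | data) = (1/9)(0.56399) + (7/8)(0.0007842) + (5/8)(0.03176) + (1/8)(0.40347) = 0.13364.

0.1336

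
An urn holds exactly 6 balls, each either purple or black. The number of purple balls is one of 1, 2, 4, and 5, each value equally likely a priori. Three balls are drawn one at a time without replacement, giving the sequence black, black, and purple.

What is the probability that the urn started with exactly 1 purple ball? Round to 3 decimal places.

0.385

For each hypothesis, P(data | H) works out to: P(data | r = 1) = (5/6)(4/5)(1/4) = 1/6; P(data | r = 2) = (4/6)(3/5)(2/4) = 1/5; P(data | r = 4) = (2/6)(1/5)(4/4) = 1/15; P(data | r = 5) = (1/6)(0/5) = 0.
The prior-weighted likelihoods are 1/4 · 1/6 = 1/24, 1/4 · 1/5 = 1/20, 1/4 · 1/15 = 1/60, 1/4 · 0 = 0; summing to 13/120.
Hence P(r = 1 | data) = (1/24) / (13/120) = 5/13.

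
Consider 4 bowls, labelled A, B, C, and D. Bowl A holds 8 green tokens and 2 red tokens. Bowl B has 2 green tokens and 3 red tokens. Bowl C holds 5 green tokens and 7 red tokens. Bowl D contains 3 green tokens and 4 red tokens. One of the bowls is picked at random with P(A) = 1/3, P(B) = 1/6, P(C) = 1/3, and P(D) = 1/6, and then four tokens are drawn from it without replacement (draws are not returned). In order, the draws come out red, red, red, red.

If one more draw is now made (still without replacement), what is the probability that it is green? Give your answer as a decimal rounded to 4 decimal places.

The likelihood of the observed sequence under each hypothesis: P(data | bowl A) = (2/10)(1/9)(0/8) = 0; P(data | bowl B) = (3/5)(2/4)(1/3)(0/2) = 0; P(data | bowl C) = (7/12)(6/11)(5/10)(4/9) = 0.070707; P(data | bowl D) = (4/7)(3/6)(2/5)(1/4) = 0.028571.
Multiplying each by its prior: 1/3 · 0 = 0, 1/6 · 0 = 0, 1/3 · 0.070707 = 0.023569, 1/6 · 0.028571 = 0.0047619; summing to 0.028331.
Dividing through by the total gives posterior P(bowl A | data) = 0, P(bowl B | data) = 0, P(bowl C | data) = 0.83192, P(bowl D | data) = 0.16808.
So P(green next | data) = Σ P(green next | H) P(H | data) = (5/8)(0.83192) + (1)(0.16808) = 0.68803.

0.6880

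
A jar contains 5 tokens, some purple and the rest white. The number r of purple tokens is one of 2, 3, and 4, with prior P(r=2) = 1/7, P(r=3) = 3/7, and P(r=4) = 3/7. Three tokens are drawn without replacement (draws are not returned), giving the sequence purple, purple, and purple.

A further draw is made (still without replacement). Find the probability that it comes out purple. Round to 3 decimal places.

0.400

Under each hypothesis, the probability of the observed sequence is: P(data | r = 2) = (2/5)(1/4)(0/3) = 0; P(data | r = 3) = (3/5)(2/4)(1/3) = 1/10; P(data | r = 4) = (4/5)(3/4)(2/3) = 2/5.
The prior-weighted likelihoods are 1/7 · 0 = 0, 3/7 · 1/10 = 3/70, 3/7 · 2/5 = 6/35; summing to 3/14.
The posterior is then P(r = 2 | data) = 0, P(r = 3 | data) = 1/5, P(r = 4 | data) = 4/5.
The predictive probability is P(purple next | data) = (0)(1/5) + (1/2)(4/5) = 2/5.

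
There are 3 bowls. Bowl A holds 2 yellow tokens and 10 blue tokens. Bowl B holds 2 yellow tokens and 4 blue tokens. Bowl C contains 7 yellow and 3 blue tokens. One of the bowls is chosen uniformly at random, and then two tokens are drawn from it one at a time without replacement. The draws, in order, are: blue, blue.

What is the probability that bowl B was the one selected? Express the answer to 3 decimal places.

0.348

The likelihood of the observed sequence under each hypothesis: P(data | bowl A) = (10/12)(9/11) = 15/22; P(data | bowl B) = (4/6)(3/5) = 2/5; P(data | bowl C) = (3/10)(2/9) = 1/15.
Weighting by the prior gives 1/3 · 15/22 = 5/22, 1/3 · 2/5 = 2/15, 1/3 · 1/15 = 1/45; with total 379/990.
By Bayes' rule, P(bowl B | data) = (2/15) / (379/990) = 132/379.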